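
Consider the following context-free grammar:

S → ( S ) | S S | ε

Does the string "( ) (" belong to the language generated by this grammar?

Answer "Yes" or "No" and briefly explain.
Each production adds parentheses only in matched pairs (S → ( S )) or none at all, so every derived string has equally many '(' and ')'. The string ( ) ( has two '(' and one ')', so it cannot be derived.

Final answer: No - no valid derivation exists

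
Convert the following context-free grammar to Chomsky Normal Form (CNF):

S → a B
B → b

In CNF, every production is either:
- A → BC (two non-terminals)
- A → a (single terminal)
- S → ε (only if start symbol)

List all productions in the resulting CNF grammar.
The grammar has no ε-productions or unit productions to eliminate.
S → a B has terminal a in a right-hand side of length ≥ 2: introduce T_a → a and use T_a in place of a.
B → b is already in CNF (single terminal) – keep it.
S → a B becomes S → T_a B.
Resulting CNF grammar (3 productions): T_a → a; B → b; S → T_a B

Final answer: T_a → a; B → b; S → T_a B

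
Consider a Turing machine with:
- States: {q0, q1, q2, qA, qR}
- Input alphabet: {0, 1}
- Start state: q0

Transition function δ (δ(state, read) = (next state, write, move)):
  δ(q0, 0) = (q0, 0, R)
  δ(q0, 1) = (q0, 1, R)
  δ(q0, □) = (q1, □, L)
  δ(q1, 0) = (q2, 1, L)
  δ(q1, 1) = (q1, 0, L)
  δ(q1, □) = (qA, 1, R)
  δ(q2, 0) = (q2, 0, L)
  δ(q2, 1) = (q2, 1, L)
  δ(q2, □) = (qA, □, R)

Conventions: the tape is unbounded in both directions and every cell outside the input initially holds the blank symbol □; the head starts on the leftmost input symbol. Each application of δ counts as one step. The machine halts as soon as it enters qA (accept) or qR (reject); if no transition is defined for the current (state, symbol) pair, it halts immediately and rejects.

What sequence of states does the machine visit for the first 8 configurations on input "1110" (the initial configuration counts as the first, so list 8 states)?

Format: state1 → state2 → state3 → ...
Step 0: [q0]1110 (head at position 0)
Step 1: δ(q0, 1) = (q0, 1, R)  ⊢  1[q0]110 (head at position 1)
Step 2: δ(q0, 1) = (q0, 1, R)  ⊢  11[q0]10 (head at position 2)
Step 3: δ(q0, 1) = (q0, 1, R)  ⊢  111[q0]0 (head at position 3)
Step 4: δ(q0, 0) = (q0, 0, R)  ⊢  1110[q0]□ (head at position 4)
Step 5: δ(q0, □) = (q1, □, L)  ⊢  111[q1]0□ (head at position 3)
Step 6: δ(q1, 0) = (q2, 1, L)  ⊢  11[q2]11□ (head at position 2)
Step 7: δ(q2, 1) = (q2, 1, L)  ⊢  1[q2]111□ (head at position 1)
Reading off the states of these 8 configurations: q0 → q0 → q0 → q0 → q0 → q1 → q2 → q2

Final answer: q0 → q0 → q0 → q0 → q0 → q1 → q2 → q2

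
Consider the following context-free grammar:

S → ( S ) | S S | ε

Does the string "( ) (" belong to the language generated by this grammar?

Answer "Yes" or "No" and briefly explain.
Each production adds parentheses only in matched pairs (S → ( S )) or none at all, so every derived string has equally many '(' and ')'. The string ( ) ( has two '(' and one ')', so it cannot be derived.

Final answer: No - no valid derivation exists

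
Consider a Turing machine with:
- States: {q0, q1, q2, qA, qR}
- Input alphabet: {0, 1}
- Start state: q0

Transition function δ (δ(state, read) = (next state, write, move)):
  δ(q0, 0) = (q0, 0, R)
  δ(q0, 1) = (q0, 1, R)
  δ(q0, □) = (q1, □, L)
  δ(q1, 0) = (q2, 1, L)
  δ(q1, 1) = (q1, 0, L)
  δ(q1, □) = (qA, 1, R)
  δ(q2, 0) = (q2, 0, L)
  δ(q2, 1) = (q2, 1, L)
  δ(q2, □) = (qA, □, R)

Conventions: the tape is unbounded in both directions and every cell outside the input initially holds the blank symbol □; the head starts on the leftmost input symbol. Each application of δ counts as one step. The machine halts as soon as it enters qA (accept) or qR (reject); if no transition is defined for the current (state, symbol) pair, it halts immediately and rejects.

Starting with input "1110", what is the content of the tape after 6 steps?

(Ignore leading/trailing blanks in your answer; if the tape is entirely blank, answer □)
Step 0: [q0]1110 (head at position 0)
Step 1: δ(q0, 1) = (q0, 1, R)  ⊢  1[q0]110 (head at position 1)
Step 2: δ(q0, 1) = (q0, 1, R)  ⊢  11[q0]10 (head at position 2)
Step 3: δ(q0, 1) = (q0, 1, R)  ⊢  111[q0]0 (head at position 3)
Step 4: δ(q0, 0) = (q0, 0, R)  ⊢  1110[q0]□ (head at position 4)
Step 5: δ(q0, □) = (q1, □, L)  ⊢  111[q1]0□ (head at position 3)
Step 6: δ(q1, 0) = (q2, 1, L)  ⊢  11[q2]11□ (head at position 2)
Tape after 6 steps (ignoring surrounding blanks): 1111

Final answer: Tape: 1111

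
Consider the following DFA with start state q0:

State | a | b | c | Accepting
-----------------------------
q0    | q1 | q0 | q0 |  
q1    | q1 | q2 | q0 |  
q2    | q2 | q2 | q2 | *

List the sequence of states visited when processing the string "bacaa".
q0 → q0 → q1 → q0 → q1 → q1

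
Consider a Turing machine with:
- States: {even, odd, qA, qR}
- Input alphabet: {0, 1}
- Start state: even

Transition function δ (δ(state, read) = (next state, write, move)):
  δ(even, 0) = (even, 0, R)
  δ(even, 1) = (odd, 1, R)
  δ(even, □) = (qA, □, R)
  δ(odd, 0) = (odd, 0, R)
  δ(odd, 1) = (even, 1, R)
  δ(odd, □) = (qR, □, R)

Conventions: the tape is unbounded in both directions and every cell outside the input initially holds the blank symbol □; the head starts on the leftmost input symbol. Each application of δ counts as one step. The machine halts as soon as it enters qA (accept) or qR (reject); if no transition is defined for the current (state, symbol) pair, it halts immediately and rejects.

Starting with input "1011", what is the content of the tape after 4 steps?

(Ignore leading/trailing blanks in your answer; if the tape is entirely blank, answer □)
Step 0: [even]1011 (head at position 0)
Step 1: δ(even, 1) = (odd, 1, R)  ⊢  1[odd]011 (head at position 1)
Step 2: δ(odd, 0) = (odd, 0, R)  ⊢  10[odd]11 (head at position 2)
Step 3: δ(odd, 1) = (even, 1, R)  ⊢  101[even]1 (head at position 3)
Step 4: δ(even, 1) = (odd, 1, R)  ⊢  1011[odd]□ (head at position 4)
Tape after 4 steps (ignoring surrounding blanks): 1011

Final answer: Tape: 1011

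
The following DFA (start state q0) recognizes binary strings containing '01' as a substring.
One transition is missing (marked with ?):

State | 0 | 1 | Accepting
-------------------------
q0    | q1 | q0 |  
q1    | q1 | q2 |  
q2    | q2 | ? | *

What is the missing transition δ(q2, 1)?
q2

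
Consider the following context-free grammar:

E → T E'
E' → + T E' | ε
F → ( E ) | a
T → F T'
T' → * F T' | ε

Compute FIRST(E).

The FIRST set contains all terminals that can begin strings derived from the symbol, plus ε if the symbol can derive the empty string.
FIRST(F): F → ( E ) contributes '(' and F → a contributes 'a', so FIRST(F) = {(, a}. F is not nullable.
FIRST(T): T → F T' begins with F, and F is not nullable, so FIRST(T) = FIRST(F) = {(, a}.
FIRST(E): E → T E' begins with T, and T is not nullable, so FIRST(E) = FIRST(T) = {(, a}.

Final answer: {(, a}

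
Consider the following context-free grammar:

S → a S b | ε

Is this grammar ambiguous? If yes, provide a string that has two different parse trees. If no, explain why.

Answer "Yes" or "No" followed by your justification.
At every step exactly one production applies: if the remaining string to generate is non-empty it starts with a and ends with b, forcing S → a S b; if it is empty, S → ε is forced. Hence each string a^n b^n has exactly one derivation (S → a S b applied n times, then S → ε) and one parse tree.

Final answer: No - the grammar is unambiguous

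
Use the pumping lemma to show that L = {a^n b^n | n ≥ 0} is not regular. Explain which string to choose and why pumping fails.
Language: L = {a^n b^n | n ≥ 0} (equal numbers of a's followed by b's)
Step 1: Assume for contradiction that L is regular, with pumping length p.
Step 2: Choose s = a^p b^p. Then s ∈ L (it has p a's followed by p b's) and |s| ≥ p.
Step 3: Consider any decomposition s = xyz with |xy| ≤ p and |y| > 0. Since |xy| ≤ p and the first p symbols of s are all a's, y = a^k for some k with 1 ≤ k ≤ p.
Step 4: Pumping up (i = 2): xy²z = a^(p+k) b^p, which has more a's than b's, so xy²z ∉ L.
This contradicts the pumping lemma, so L is not regular.

Final answer: Choose s = a^p b^p. Since |xy| ≤ p, y = a^k with k ≥ 1. Then xy²z = a^(p+k) b^p ∉ L.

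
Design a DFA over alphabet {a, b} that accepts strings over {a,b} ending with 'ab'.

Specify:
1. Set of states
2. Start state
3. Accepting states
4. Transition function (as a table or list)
One valid DFA (any DFA recognizing the same language is acceptable):
States: {q0, q1, q2}
Start: q0
Accepting: {q2}
Transitions (accepting states marked with *):
State | a | b | Accepting
-------------------------
q0    | q1 | q0 |  
q1    | q1 | q2 |  
q2    | q1 | q0 | *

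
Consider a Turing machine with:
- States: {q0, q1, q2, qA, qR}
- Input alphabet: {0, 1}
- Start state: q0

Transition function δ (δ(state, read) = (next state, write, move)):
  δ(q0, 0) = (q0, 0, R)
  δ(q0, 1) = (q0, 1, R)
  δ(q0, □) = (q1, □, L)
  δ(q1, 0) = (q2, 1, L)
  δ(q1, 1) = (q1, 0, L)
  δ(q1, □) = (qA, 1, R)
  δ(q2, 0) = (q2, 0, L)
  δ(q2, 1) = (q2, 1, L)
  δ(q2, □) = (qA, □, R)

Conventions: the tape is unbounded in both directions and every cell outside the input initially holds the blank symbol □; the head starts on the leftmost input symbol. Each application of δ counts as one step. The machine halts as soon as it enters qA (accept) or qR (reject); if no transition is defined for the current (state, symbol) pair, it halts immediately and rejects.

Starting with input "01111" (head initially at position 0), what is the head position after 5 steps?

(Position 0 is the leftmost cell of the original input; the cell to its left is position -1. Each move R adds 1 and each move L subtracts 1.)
Step 0: [q0]01111 (head at position 0)
Step 1: δ(q0, 0) = (q0, 0, R)  ⊢  0[q0]1111 (head at position 1)
Step 2: δ(q0, 1) = (q0, 1, R)  ⊢  01[q0]111 (head at position 2)
Step 3: δ(q0, 1) = (q0, 1, R)  ⊢  011[q0]11 (head at position 3)
Step 4: δ(q0, 1) = (q0, 1, R)  ⊢  0111[q0]1 (head at position 4)
Step 5: δ(q0, 1) = (q0, 1, R)  ⊢  01111[q0]□ (head at position 5)
Head position after 5 steps: 5

Final answer: Position 5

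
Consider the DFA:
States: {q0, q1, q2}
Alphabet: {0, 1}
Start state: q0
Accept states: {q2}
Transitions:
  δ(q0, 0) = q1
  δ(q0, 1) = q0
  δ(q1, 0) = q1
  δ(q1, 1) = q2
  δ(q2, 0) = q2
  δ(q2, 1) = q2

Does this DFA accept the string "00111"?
Processing string "00111":
  q0 --0--> q1
  q1 --0--> q1
  q1 --1--> q2
  q2 --1--> q2
  q2 --1--> q2
Final state: q2
Accept states: {q2}
q2 is an accept state, so the string is accepted.

Final answer: Yes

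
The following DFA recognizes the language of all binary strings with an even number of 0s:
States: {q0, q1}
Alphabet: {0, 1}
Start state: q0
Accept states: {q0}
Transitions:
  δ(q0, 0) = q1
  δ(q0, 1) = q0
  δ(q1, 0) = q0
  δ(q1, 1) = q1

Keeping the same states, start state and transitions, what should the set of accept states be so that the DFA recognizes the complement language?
The DFA is complete (every state has a transition on every symbol), so the complement
is recognized by the same DFA with accepting and non-accepting states swapped.
Original accept states: {q0}
Complement accept states = All states - Original accept states
= {q0, q1} - {q0}
= {q1}
Complement language: strings with an ODD number of 0s

Final answer: {q1}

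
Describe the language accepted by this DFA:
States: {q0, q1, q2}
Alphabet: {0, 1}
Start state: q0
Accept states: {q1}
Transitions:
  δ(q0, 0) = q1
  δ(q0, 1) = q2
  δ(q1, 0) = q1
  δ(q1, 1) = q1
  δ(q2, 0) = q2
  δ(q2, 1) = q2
Analyzing the DFA structure:
Start state: q0
Accept states: {q1}
Interpreting what each state remembers (checking against the transitions):
  q0: nothing has been read yet
  q1: the first symbol was 0
  q2: the first symbol was 1 (trap state)
  δ(q0, 0): in q0 (nothing has been read yet), after reading 0 we have: the first symbol was 0 → q1
  δ(q0, 1): in q0 (nothing has been read yet), after reading 1 we have: the first symbol was 1 (trap state) → q2
  δ(q1, 0): in q1 (the first symbol was 0), after reading 0 we have: the first symbol was 0 → q1
  δ(q1, 1): in q1 (the first symbol was 0), after reading 1 we have: the first symbol was 0 → q1
  δ(q2, 0): in q2 (the first symbol was 1 (trap state)), after reading 0 we have: the first symbol was 1 (trap state) → q2
  δ(q2, 1): in q2 (the first symbol was 1 (trap state)), after reading 1 we have: the first symbol was 1 (trap state) → q2
A string is accepted iff it ends in {q1}, i.e. the first symbol was 0.
Language: All binary strings starting with 0

Final answer: All binary strings starting with 0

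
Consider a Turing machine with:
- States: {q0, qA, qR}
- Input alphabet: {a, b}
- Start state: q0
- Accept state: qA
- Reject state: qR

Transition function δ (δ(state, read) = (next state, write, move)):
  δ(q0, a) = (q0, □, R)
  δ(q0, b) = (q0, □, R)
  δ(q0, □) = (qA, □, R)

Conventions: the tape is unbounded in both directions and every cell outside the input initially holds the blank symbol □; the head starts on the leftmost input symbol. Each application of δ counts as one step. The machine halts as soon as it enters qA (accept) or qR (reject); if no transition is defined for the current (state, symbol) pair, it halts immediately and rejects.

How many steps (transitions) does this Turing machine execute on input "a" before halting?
Step 0: [q0]a (head at position 0)
Step 1: δ(q0, a) = (q0, □, R)  ⊢  □[q0]□ (head at position 1)
Step 2: δ(q0, □) = (qA, □, R)  ⊢  □□[qA]□ (head at position 2)
The machine is in qA, so it halts and accepts.
Number of transitions executed: 2.

Final answer: 2 steps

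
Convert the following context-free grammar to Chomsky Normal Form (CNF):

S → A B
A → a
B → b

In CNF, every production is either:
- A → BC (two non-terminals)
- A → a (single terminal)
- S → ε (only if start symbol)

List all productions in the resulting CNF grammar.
The grammar has no ε-productions or unit productions to eliminate.
S → A B is already in CNF (two non-terminals) – keep it.
A → a is already in CNF (single terminal) – keep it.
B → b is already in CNF (single terminal) – keep it.
Resulting CNF grammar (3 productions): A → a; B → b; S → A B

Final answer: A → a; B → b; S → A B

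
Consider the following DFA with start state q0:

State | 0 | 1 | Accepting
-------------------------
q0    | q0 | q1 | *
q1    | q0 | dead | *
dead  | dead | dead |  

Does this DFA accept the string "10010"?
Start in q0.
Read '1': q0 → q1
Read '0': q1 → q0
Read '0': q0 → q0
Read '1': q0 → q1
Read '0': q1 → q0
Final state q0 is accepting, so the string is accepted.

Final answer: Yes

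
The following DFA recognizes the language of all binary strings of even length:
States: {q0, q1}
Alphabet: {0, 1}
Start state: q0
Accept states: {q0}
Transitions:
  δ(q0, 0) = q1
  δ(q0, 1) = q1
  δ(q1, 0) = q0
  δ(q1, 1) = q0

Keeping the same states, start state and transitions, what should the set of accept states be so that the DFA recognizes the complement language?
The DFA is complete (every state has a transition on every symbol), so the complement
is recognized by the same DFA with accepting and non-accepting states swapped.
Original accept states: {q0}
Complement accept states = All states - Original accept states
= {q0, q1} - {q0}
= {q1}
Complement language: strings of ODD length

Final answer: {q1}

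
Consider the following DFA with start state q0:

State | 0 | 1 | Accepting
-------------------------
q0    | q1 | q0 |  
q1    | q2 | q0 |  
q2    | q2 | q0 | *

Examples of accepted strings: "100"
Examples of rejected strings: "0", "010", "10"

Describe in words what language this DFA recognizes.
binary strings ending with '00'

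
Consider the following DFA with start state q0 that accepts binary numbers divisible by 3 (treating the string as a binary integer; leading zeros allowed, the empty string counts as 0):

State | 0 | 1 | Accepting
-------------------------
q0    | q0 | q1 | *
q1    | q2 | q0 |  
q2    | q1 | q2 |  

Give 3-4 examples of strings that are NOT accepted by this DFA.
Any strings that end in a non-accepting state work; for example:
"111": q0 → q1 → q0 → q1; q1 is not accepting → rejected
"0010": q0 → q0 → q0 → q1 → q2; q2 is not accepting → rejected
"0100": q0 → q0 → q1 → q2 → q1; q1 is not accepting → rejected
"1000": q0 → q1 → q2 → q1 → q2; q2 is not accepting → rejected

Final answer: "111", "0010", "0100", "1000"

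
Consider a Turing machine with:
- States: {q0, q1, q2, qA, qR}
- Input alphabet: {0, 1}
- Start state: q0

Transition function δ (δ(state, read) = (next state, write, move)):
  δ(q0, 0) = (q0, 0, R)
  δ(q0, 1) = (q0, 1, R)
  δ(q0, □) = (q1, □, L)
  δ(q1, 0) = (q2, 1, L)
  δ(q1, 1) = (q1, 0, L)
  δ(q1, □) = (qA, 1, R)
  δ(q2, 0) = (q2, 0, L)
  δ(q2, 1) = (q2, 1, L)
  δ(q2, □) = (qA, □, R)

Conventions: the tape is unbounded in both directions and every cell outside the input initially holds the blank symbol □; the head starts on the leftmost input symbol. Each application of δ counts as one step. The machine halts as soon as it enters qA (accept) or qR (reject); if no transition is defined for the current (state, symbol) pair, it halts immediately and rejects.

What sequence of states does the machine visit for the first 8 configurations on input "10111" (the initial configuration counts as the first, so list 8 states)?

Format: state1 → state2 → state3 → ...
Step 0: [q0]10111 (head at position 0)
Step 1: δ(q0, 1) = (q0, 1, R)  ⊢  1[q0]0111 (head at position 1)
Step 2: δ(q0, 0) = (q0, 0, R)  ⊢  10[q0]111 (head at position 2)
Step 3: δ(q0, 1) = (q0, 1, R)  ⊢  101[q0]11 (head at position 3)
Step 4: δ(q0, 1) = (q0, 1, R)  ⊢  1011[q0]1 (head at position 4)
Step 5: δ(q0, 1) = (q0, 1, R)  ⊢  10111[q0]□ (head at position 5)
Step 6: δ(q0, □) = (q1, □, L)  ⊢  1011[q1]1□ (head at position 4)
Step 7: δ(q1, 1) = (q1, 0, L)  ⊢  101[q1]10□ (head at position 3)
Reading off the states of these 8 configurations: q0 → q0 → q0 → q0 → q0 → q0 → q1 → q1

Final answer: q0 → q0 → q0 → q0 → q0 → q0 → q1 → q1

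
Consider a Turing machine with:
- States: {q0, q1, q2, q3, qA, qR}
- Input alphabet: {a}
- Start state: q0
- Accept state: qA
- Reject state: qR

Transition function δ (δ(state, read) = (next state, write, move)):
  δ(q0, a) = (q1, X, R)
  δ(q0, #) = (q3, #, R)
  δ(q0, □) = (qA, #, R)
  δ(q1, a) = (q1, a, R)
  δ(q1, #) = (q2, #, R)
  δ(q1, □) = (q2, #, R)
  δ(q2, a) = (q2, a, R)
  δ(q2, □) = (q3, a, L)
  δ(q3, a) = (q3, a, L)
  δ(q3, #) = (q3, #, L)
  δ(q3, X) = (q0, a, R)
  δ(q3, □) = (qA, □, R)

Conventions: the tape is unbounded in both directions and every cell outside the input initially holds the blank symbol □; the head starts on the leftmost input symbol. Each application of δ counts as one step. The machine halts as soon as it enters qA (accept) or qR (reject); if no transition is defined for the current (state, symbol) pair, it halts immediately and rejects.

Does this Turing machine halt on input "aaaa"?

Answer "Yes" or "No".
Trace (configuration after each step, as tape_left[state]tape_right with head position):
Step 0: [q0]aaaa (head at position 0)
Step 1: X[q1]aaa (head 1)
Step 2: Xa[q1]aa (head 2)
Step 3: Xaa[q1]a (head 3)
Step 4: Xaaa[q1]□ (head 4)
Step 5: Xaaa#[q2]□ (head 5)
Step 6: Xaaa[q3]#a (head 4)
Step 7: Xaa[q3]a#a (head 3)
Step 8: Xa[q3]aa#a (head 2)
Step 9: X[q3]aaa#a (head 1)
Step 10: [q3]Xaaa#a (head 0)
Step 11: a[q0]aaa#a (head 1)
Step 12: aX[q1]aa#a (head 2)
Step 13: aXa[q1]a#a (head 3)
Step 14: aXaa[q1]#a (head 4)
Step 15: aXaa#[q2]a (head 5)
Step 16: aXaa#a[q2]□ (head 6)
Step 17: aXaa#[q3]aa (head 5)
Step 18: aXaa[q3]#aa (head 4)
Step 19: aXa[q3]a#aa (head 3)
Step 20: aX[q3]aa#aa (head 2)
Step 21: a[q3]Xaa#aa (head 1)
Step 22: aa[q0]aa#aa (head 2)
Step 23: aaX[q1]a#aa (head 3)
Step 24: aaXa[q1]#aa (head 4)
Step 25: aaXa#[q2]aa (head 5)
Step 26: aaXa#a[q2]a (head 6)
Step 27: aaXa#aa[q2]□ (head 7)
Step 28: aaXa#a[q3]aa (head 6)
Step 29: aaXa#[q3]aaa (head 5)
Step 30: aaXa[q3]#aaa (head 4)
Step 31: aaX[q3]a#aaa (head 3)
Step 32: aa[q3]Xa#aaa (head 2)
Step 33: aaa[q0]a#aaa (head 3)
Step 34: aaaX[q1]#aaa (head 4)
Step 35: aaaX#[q2]aaa (head 5)
Step 36: aaaX#a[q2]aa (head 6)
Step 37: aaaX#aa[q2]a (head 7)
Step 38: aaaX#aaa[q2]□ (head 8)
Step 39: aaaX#aa[q3]aa (head 7)
Step 40: aaaX#a[q3]aaa (head 6)
Step 41: aaaX#[q3]aaaa (head 5)
Step 42: aaaX[q3]#aaaa (head 4)
Step 43: aaa[q3]X#aaaa (head 3)
Step 44: aaaa[q0]#aaaa (head 4)
Step 45: aaaa#[q3]aaaa (head 5)
Step 46: aaaa[q3]#aaaa (head 4)
Step 47: aaa[q3]a#aaaa (head 3)
Step 48: aa[q3]aa#aaaa (head 2)
Step 49: a[q3]aaa#aaaa (head 1)
Step 50: [q3]aaaa#aaaa (head 0)
Step 51: [q3]□aaaa#aaaa (head -1)
Step 52: □[qA]aaaa#aaaa (head 0)
The machine is in qA, so it halts and accepts.
It halts after 52 steps.

Final answer: Yes - halts after 52 steps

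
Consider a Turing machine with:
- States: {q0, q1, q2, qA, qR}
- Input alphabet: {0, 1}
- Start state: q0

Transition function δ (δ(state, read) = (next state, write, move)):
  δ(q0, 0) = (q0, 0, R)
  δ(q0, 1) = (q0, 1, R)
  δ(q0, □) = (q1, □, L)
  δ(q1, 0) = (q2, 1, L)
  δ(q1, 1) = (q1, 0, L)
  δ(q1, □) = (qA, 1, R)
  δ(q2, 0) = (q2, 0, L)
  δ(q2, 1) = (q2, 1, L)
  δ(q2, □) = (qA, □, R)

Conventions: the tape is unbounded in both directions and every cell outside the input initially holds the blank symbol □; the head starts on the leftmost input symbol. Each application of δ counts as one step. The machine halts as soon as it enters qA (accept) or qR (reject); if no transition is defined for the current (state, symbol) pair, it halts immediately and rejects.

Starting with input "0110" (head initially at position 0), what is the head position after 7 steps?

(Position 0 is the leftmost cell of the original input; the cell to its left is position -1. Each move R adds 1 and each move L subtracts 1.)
Step 0: [q0]0110 (head at position 0)
Step 1: δ(q0, 0) = (q0, 0, R)  ⊢  0[q0]110 (head at position 1)
Step 2: δ(q0, 1) = (q0, 1, R)  ⊢  01[q0]10 (head at position 2)
Step 3: δ(q0, 1) = (q0, 1, R)  ⊢  011[q0]0 (head at position 3)
Step 4: δ(q0, 0) = (q0, 0, R)  ⊢  0110[q0]□ (head at position 4)
Step 5: δ(q0, □) = (q1, □, L)  ⊢  011[q1]0□ (head at position 3)
Step 6: δ(q1, 0) = (q2, 1, L)  ⊢  01[q2]11□ (head at position 2)
Step 7: δ(q2, 1) = (q2, 1, L)  ⊢  0[q2]111□ (head at position 1)
Head position after 7 steps: 1

Final answer: Position 1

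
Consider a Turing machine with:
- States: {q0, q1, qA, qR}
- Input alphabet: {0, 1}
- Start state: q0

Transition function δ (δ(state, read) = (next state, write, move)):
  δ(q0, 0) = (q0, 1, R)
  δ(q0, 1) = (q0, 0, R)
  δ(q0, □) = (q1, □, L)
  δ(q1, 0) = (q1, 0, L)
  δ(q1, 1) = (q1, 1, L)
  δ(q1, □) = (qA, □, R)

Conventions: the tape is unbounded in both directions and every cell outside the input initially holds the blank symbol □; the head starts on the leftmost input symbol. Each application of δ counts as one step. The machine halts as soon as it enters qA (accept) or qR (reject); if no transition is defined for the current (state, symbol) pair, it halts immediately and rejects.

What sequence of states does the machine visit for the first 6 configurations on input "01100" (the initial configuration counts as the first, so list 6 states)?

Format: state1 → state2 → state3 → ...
Step 0: [q0]01100 (head at position 0)
Step 1: δ(q0, 0) = (q0, 1, R)  ⊢  1[q0]1100 (head at position 1)
Step 2: δ(q0, 1) = (q0, 0, R)  ⊢  10[q0]100 (head at position 2)
Step 3: δ(q0, 1) = (q0, 0, R)  ⊢  100[q0]00 (head at position 3)
Step 4: δ(q0, 0) = (q0, 1, R)  ⊢  1001[q0]0 (head at position 4)
Step 5: δ(q0, 0) = (q0, 1, R)  ⊢  10011[q0]□ (head at position 5)
Reading off the states of these 6 configurations: q0 → q0 → q0 → q0 → q0 → q0

Final answer: q0 → q0 → q0 → q0 → q0 → q0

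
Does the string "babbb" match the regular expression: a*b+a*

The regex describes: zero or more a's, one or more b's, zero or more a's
No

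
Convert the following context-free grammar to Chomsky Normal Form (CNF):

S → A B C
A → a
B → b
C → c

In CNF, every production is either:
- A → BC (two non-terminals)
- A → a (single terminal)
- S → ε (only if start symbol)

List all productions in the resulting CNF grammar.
The grammar has no ε-productions or unit productions to eliminate.
A → a is already in CNF (single terminal) – keep it.
B → b is already in CNF (single terminal) – keep it.
C → c is already in CNF (single terminal) – keep it.
S → A B C has 3 symbols on the right: break it into binary productions S → A X0, X0 → B C.
Resulting CNF grammar (5 productions): A → a; B → b; C → c; S → A X0; X0 → B C

Final answer: A → a; B → b; C → c; S → A X0; X0 → B C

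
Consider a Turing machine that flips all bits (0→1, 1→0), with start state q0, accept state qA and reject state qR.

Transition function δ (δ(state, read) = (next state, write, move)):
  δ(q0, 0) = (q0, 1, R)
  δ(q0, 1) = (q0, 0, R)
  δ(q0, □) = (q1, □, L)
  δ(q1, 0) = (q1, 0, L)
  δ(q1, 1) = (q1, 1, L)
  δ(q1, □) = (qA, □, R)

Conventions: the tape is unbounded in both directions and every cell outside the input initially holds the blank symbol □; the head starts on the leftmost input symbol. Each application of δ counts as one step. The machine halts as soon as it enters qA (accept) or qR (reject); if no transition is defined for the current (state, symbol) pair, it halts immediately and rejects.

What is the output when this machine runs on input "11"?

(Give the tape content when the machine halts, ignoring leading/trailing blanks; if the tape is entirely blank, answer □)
Step 0: [q0]11 (head at position 0)
Step 1: δ(q0, 1) = (q0, 0, R)  ⊢  0[q0]1 (head at position 1)
Step 2: δ(q0, 1) = (q0, 0, R)  ⊢  00[q0]□ (head at position 2)
Step 3: δ(q0, □) = (q1, □, L)  ⊢  0[q1]0□ (head at position 1)
Step 4: δ(q1, 0) = (q1, 0, L)  ⊢  [q1]00□ (head at position 0)
Step 5: δ(q1, 0) = (q1, 0, L)  ⊢  [q1]□00□ (head at position -1)
Step 6: δ(q1, □) = (qA, □, R)  ⊢  □[qA]00□ (head at position 0)
The machine is in qA, so it halts and accepts.
Tape content when halted (ignoring surrounding blanks): 00

Final answer: Output: 00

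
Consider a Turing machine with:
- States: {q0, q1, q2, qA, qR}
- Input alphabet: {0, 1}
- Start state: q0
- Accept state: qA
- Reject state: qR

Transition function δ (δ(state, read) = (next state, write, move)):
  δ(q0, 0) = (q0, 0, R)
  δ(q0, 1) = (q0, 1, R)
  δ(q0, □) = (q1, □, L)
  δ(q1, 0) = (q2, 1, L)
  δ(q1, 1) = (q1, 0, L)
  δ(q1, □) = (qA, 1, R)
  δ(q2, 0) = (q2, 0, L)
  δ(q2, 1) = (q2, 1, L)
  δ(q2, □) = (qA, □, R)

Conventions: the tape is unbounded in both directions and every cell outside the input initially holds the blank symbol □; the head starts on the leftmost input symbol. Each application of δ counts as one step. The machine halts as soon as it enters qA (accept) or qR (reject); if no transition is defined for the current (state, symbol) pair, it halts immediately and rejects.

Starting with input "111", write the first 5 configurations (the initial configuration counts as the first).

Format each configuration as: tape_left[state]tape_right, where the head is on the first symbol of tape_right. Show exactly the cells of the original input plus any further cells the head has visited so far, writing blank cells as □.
Step 0: [q0]111 (head at position 0)
Step 1: δ(q0, 1) = (q0, 1, R)  ⊢  1[q0]11 (head at position 1)
Step 2: δ(q0, 1) = (q0, 1, R)  ⊢  11[q0]1 (head at position 2)
Step 3: δ(q0, 1) = (q0, 1, R)  ⊢  111[q0]□ (head at position 3)
Step 4: δ(q0, □) = (q1, □, L)  ⊢  11[q1]1□ (head at position 2)

Final answer: [q0]111 ⊢ 1[q0]11 ⊢ 11[q0]1 ⊢ 111[q0]□ ⊢ 11[q1]1□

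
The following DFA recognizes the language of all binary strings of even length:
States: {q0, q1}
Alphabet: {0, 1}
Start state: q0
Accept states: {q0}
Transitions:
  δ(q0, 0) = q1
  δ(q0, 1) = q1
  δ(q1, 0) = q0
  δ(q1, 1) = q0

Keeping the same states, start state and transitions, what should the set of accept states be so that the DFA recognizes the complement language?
The DFA is complete (every state has a transition on every symbol), so the complement
is recognized by the same DFA with accepting and non-accepting states swapped.
Original accept states: {q0}
Complement accept states = All states - Original accept states
= {q0, q1} - {q0}
= {q1}
Complement language: strings of ODD length

Final answer: {q1}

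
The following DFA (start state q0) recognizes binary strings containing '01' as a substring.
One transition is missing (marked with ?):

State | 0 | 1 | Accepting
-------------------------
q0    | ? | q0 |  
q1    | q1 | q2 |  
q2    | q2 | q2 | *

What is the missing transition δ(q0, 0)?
q1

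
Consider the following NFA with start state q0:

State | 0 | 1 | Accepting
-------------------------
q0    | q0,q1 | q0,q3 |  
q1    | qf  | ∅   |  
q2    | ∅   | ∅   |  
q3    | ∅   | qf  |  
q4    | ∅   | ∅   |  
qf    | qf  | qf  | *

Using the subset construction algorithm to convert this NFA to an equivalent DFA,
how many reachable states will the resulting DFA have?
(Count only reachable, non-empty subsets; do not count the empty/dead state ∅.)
Start subset: {q0}
{q0}: on 0 → {q0, q1}, on 1 → {q0, q3}
{q0, q1}: on 0 → {q0, q1, qf}, on 1 → {q0, q3}
{q0, q3}: on 0 → {q0, q1}, on 1 → {q0, q3, qf}
{q0, q1, qf}: on 0 → {q0, q1, qf}, on 1 → {q0, q3, qf}
{q0, q3, qf}: on 0 → {q0, q1, qf}, on 1 → {q0, q3, qf}
Reachable non-empty subsets: {q0}, {q0, q1}, {q0, q3}, {q0, q1, qf}, {q0, q3, qf} — 5 in total.

Final answer: 5 states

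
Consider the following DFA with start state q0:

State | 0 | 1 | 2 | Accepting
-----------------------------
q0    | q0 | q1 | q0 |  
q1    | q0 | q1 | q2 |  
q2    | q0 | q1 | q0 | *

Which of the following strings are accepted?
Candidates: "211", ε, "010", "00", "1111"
"211": q0 → q0 → q1 → q1; q1 is not accepting → rejected
ε: q0; q0 is not accepting → rejected
"010": q0 → q0 → q1 → q0; q0 is not accepting → rejected
"00": q0 → q0 → q0; q0 is not accepting → rejected
"1111": q0 → q1 → q1 → q1 → q1; q1 is not accepting → rejected

Final answer: None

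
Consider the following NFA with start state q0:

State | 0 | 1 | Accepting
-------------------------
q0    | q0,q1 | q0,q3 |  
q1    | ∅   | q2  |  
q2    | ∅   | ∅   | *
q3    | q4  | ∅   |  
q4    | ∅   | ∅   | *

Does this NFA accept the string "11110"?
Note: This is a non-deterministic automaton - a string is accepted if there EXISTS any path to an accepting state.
Track the set of states the NFA could be in: start {q0}
Read '1': {q0} → {q0, q3}
Read '1': {q0, q3} → {q0, q3}
Read '1': {q0, q3} → {q0, q3}
Read '1': {q0, q3} → {q0, q3}
Read '0': {q0, q3} → {q0, q1, q4}
Final set {q0, q1, q4} contains accepting state(s) {q4} → accepted.

Final answer: Yes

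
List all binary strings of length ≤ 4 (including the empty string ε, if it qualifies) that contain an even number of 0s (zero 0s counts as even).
Checking every binary string of length 0 to 4:
  Length 0: accepted: ε | rejected: (none)
  Length 1: accepted: 1 | rejected: 0
  Length 2: accepted: 00, 11 | rejected: 01, 10
  Length 3: accepted: 001, 010, 100, 111 | rejected: 000, 011, 101, 110
  Length 4: accepted: 0000, 0011, 0101, 0110, 1001, 1010, 1100, 1111 | rejected: 0001, 0010, 0100, 0111, 1000, 1011, 1101, 1110
Total: 16 string(s).

Final answer: ε, 1, 00, 11, 001, 010, 100, 111, 0000, 0011, 0101, 0110, 1001, 1010, 1100, 1111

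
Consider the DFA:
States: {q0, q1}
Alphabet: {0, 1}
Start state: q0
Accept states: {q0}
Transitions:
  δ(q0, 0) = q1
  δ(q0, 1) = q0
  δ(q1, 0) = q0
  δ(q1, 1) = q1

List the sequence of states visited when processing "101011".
Starting at q0
Read '1': q0 -> q0
Read '0': q0 -> q1
Read '1': q1 -> q1
Read '0': q1 -> q0
Read '1': q0 -> q0
Read '1': q0 -> q0

Final answer: q0 -> q0 -> q1 -> q1 -> q0 -> q0 -> q0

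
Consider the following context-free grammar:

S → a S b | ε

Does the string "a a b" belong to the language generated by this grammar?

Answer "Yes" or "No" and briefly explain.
Every derivation applies S → a S b some number n of times and then S → ε, producing a^n b^n with equally many a's and b's. The string a a b has two a's but only one b, so it cannot be derived.

Final answer: No - no valid derivation exists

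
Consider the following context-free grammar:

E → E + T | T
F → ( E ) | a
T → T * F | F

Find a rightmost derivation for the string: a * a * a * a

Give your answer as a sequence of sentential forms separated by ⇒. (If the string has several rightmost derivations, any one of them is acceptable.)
Start with E.
Step 1: the rightmost non-terminal is E; apply E → T:  T
Step 2: the rightmost non-terminal is T; apply T → T * F:  T * F
Step 3: the rightmost non-terminal is F; apply F → a:  T * a
Step 4: the rightmost non-terminal is T; apply T → T * F:  T * F * a
Step 5: the rightmost non-terminal is F; apply F → a:  T * a * a
Step 6: the rightmost non-terminal is T; apply T → T * F:  T * F * a * a
Step 7: the rightmost non-terminal is F; apply F → a:  T * a * a * a
Step 8: the rightmost non-terminal is T; apply T → F:  F * a * a * a
Step 9: the rightmost non-terminal is F; apply F → a:  a * a * a * a

Final answer: E ⇒ T ⇒ T * F ⇒ T * a ⇒ T * F * a ⇒ T * a * a ⇒ T * F * a * a ⇒ T * a * a * a ⇒ F * a * a * a ⇒ a * a * a * a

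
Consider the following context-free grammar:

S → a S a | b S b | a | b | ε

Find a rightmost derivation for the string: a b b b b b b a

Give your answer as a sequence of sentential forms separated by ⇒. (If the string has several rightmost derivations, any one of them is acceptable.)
Start with S.
Step 1: the rightmost non-terminal is S; apply S → a S a:  a S a
Step 2: the rightmost non-terminal is S; apply S → b S b:  a b S b a
Step 3: the rightmost non-terminal is S; apply S → b S b:  a b b S b b a
Step 4: the rightmost non-terminal is S; apply S → b S b:  a b b b S b b b a
Step 5: the rightmost non-terminal is S; apply S → ε:  a b b b b b b a

Final answer: S ⇒ a S a ⇒ a b S b a ⇒ a b b S b b a ⇒ a b b b S b b b a ⇒ a b b b b b b a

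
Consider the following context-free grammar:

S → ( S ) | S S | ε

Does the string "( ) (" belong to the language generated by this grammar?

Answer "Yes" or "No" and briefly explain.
Each production adds parentheses only in matched pairs (S → ( S )) or none at all, so every derived string has equally many '(' and ')'. The string ( ) ( has two '(' and one ')', so it cannot be derived.

Final answer: No - no valid derivation exists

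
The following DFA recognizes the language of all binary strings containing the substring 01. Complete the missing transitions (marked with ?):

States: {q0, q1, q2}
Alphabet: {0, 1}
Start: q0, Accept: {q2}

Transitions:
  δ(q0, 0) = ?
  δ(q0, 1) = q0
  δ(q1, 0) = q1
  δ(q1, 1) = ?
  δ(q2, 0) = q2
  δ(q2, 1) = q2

What each state remembers (consistent with the given transitions and accept states):
  q0: 01 not seen yet and the last symbol was not 0
  q1: 01 not seen yet and the last symbol was 0
  q2: the substring 01 has already been seen
Filling in the missing entries:
  δ(q0, 0): in q0 (01 not seen yet and the last symbol was not 0), after reading 0 we have: 01 not seen yet and the last symbol was 0 → q1
  δ(q1, 1): in q1 (01 not seen yet and the last symbol was 0), after reading 1 we have: the substring 01 has already been seen → q2

Final answer: δ(q0, 0) = q1; δ(q1, 1) = q2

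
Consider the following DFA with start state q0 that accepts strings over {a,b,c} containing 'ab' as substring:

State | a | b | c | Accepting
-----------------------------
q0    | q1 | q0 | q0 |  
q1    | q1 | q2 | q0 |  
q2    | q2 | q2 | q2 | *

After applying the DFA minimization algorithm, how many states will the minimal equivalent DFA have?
All 3 states are reachable from q0, so none can be removed as unreachable.
Table-filling: first mark every (accepting, non-accepting) pair as distinguishable (accepting: {q2}; non-accepting: {q0, q1}).
Round 1: (q0, q1) on 'b' go to q0 and q2, already distinguishable → mark.
Every pair of states is distinguishable, so the DFA is already minimal.
Equivalence classes: {q0}, {q1}, {q2} → 3 states.

Final answer: 3 states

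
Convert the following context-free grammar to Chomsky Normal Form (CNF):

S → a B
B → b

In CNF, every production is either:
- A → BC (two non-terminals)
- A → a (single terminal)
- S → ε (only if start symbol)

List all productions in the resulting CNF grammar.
The grammar has no ε-productions or unit productions to eliminate.
S → a B has terminal a in a right-hand side of length ≥ 2: introduce T_a → a and use T_a in place of a.
B → b is already in CNF (single terminal) – keep it.
S → a B becomes S → T_a B.
Resulting CNF grammar (3 productions): T_a → a; B → b; S → T_a B

Final answer: T_a → a; B → b; S → T_a B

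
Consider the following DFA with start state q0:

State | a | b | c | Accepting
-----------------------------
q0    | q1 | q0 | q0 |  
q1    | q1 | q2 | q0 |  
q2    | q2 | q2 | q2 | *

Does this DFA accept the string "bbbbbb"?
Start in q0.
Read 'b': q0 → q0
Read 'b': q0 → q0
Read 'b': q0 → q0
Read 'b': q0 → q0
Read 'b': q0 → q0
Read 'b': q0 → q0
Final state q0 is not accepting, so the string is rejected.

Final answer: No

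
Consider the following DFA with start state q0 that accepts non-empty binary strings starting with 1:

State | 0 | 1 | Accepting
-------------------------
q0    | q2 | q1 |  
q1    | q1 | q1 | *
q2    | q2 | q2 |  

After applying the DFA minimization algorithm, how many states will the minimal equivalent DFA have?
All 3 states are reachable from q0, so none can be removed as unreachable.
Table-filling: first mark every (accepting, non-accepting) pair as distinguishable (accepting: {q1}; non-accepting: {q0, q2}).
Round 1: (q0, q2) on '1' go to q1 and q2, already distinguishable → mark.
Every pair of states is distinguishable, so the DFA is already minimal.
Equivalence classes: {q0}, {q1}, {q2} → 3 states.

Final answer: 3 states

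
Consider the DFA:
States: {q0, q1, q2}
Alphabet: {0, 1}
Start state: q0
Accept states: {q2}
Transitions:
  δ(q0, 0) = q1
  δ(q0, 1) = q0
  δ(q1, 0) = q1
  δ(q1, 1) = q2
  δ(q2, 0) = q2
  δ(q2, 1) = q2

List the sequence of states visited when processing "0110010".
Starting at q0
Read '0': q0 -> q1
Read '1': q1 -> q2
Read '1': q2 -> q2
Read '0': q2 -> q2
Read '0': q2 -> q2
Read '1': q2 -> q2
Read '0': q2 -> q2

Final answer: q0 -> q1 -> q2 -> q2 -> q2 -> q2 -> q2 -> q2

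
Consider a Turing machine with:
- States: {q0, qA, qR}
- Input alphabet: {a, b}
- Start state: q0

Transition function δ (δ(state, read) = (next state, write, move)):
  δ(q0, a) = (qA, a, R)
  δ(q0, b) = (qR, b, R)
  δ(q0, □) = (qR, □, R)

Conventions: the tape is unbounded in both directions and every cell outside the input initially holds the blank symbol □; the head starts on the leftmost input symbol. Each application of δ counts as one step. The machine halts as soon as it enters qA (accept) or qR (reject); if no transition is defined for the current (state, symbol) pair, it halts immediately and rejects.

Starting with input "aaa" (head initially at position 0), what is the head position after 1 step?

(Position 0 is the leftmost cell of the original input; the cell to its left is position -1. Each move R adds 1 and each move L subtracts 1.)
Step 0: [q0]aaa (head at position 0)
Step 1: δ(q0, a) = (qA, a, R)  ⊢  a[qA]aa (head at position 1)
Head position after 1 step: 1

Final answer: Position 1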